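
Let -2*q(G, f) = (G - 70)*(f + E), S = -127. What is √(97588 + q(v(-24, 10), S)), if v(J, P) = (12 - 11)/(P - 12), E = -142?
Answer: √352423/2 ≈ 296.83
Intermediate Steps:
v(J, P) = 1/(-12 + P)
q(G, f) = -(-142 + f)*(-70 + G)/2 (q(G, f) = -(G - 70)*(f - 142)/2 = -(-70 + G)*(-142 + f)/2 = -(-142 + f)*(-70 + G)/2)
√(97588 + q(v(-24, 10), S)) = √(97588 + (-4970 + 35*(-127) + 71/(-12 + 10) - ½*(-127)/(-12 + 10))) = √(97588 + (-4970 - 4445 + 71/(-2) - ½*(-127)/(-2))) = √(97588 + (-4970 - 4445 + 71*(-½) - ½*(-½)*(-127))) = √(97588 + (-4970 - 4445 - 71/2 - 127/4)) = √(97588 - 37929/4) = √(352423/4) = √352423/2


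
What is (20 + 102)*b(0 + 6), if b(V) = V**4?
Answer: 158112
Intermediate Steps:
(20 + 102)*b(0 + 6) = (20 + 102)*(0 + 6)**4 = 122*6**4 = 122*1296 = 158112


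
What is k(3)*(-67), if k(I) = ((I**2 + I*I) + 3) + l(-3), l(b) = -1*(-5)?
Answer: -1742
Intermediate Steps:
l(b) = 5
k(I) = 8 + 2*I**2 (k(I) = ((I**2 + I*I) + 3) + 5 = ((I**2 + I**2) + 3) + 5 = (2*I**2 + 3) + 5 = (3 + 2*I**2) + 5 = 8 + 2*I**2)
k(3)*(-67) = (8 + 2*3**2)*(-67) = (8 + 2*9)*(-67) = (8 + 18)*(-67) = 26*(-67) = -1742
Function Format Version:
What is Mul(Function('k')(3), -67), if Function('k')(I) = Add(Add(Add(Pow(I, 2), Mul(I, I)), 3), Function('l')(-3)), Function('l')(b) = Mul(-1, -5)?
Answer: -1742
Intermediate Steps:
Function('l')(b) = 5
Function('k')(I) = Add(8, Mul(2, Pow(I, 2))) (Function('k')(I) = Add(Add(Add(Pow(I, 2), Mul(I, I)), 3), 5) = Add(Add(Add(Pow(I, 2), Pow(I, 2)), 3), 5) = Add(Add(Mul(2, Pow(I, 2)), 3), 5) = Add(Add(3, Mul(2, Pow(I, 2))), 5) = Add(8, Mul(2, Pow(I, 2))))
Mul(Function('k')(3), -67) = Mul(Add(8, Mul(2, Pow(3, 2))), -67) = Mul(Add(8, Mul(2, 9)), -67) = Mul(Add(8, 18), -67) = Mul(26, -67) = -1742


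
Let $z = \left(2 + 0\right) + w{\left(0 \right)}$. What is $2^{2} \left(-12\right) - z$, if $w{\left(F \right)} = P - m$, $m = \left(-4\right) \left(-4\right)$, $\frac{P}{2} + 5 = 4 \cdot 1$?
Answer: $-32$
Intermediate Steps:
$P = -2$ ($P = -10 + 2 \cdot 4 \cdot 1 = -10 + 2 \cdot 4 = -10 + 8 = -2$)
$m = 16$
$w{\left(F \right)} = -18$ ($w{\left(F \right)} = -2 - 16 = -18$)
$z = -16$ ($z = \left(2 + 0\right) - 18 = 2 - 18 = -16$)
$2^{2} \left(-12\right) - z = 2^{2} \left(-12\right) - -16 = 4 \left(-12\right) + 16 = -48 + 16 = -32$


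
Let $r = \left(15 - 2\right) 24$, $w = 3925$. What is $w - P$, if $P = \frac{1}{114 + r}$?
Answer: $\frac{1672049}{426} \approx 3925.0$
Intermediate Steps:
$r = 312$ ($r = 13 \cdot 24 = 312$)
$P = \frac{1}{426}$ ($P = \frac{1}{114 + 312} = \frac{1}{426} \approx 0.0023474$)
$w - P = 3925 - \frac{1}{426} = \frac{1672049}{426}$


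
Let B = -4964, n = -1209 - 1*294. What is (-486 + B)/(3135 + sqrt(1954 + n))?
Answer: -776625/446717 + 2725*sqrt(451)/4913887 ≈ -1.7267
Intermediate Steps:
n = -1503 (n = -1209 - 294 = -1503)
(-486 + B)/(3135 + sqrt(1954 + n)) = (-486 - 4964)/(3135 + sqrt(1954 - 1503)) = -5450/(3135 + sqrt(451))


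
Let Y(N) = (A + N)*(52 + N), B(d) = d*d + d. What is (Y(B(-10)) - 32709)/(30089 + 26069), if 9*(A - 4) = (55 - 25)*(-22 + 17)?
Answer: -65183/168474 ≈ -0.38690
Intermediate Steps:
B(d) = d + d² (B(d) = d² + d = d + d²)
A = -38/3 (A = 4 + ((55 - 25)*(-22 + 17))/9 = 4 + (30*(-5))/9 = 4 + (⅑)*(-150) = 4 - 50/3 = -38/3 ≈ -12.667)
Y(N) = (52 + N)*(-38/3 + N) (Y(N) = (-38/3 + N)*(52 + N) = (52 + N)*(-38/3 + N))
(Y(B(-10)) - 32709)/(30089 + 26069) = ((-1976/3 + (-10*(1 - 10))² + 118*(-10*(1 - 10))/3) - 32709)/(30089 + 26069) = ((-1976/3 + (-10*(-9))² + 118*(-10*(-9))/3) - 32709)/56158 = ((-1976/3 + 90² + (118/3)*90) - 32709)*(1/56158) = ((-1976/3 + 8100 + 3540) - 32709)*(1/56158) = (32944/3 - 32709)*(1/56158) = -65183/3*1/56158 = -65183/168474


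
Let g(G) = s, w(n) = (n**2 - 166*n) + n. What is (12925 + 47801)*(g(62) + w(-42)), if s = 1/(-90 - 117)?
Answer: 36428656994/69 ≈ 5.2795e+8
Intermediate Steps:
s = -1/207 (s = 1/(-207) = -1/207 ≈ -0.0048309)
w(n) = n**2 - 165*n
g(G) = -1/207
(12925 + 47801)*(g(62) + w(-42)) = (12925 + 47801)*(-1/207 - 42*(-165 - 42)) = 60726*(-1/207 - 42*(-207)) = 60726*(-1/207 + 8694) = 60726*(1799657/207) = 36428656994/69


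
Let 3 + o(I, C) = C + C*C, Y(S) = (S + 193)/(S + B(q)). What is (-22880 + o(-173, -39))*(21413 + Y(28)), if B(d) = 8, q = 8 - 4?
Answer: -16502075689/36 ≈ -4.5839e+8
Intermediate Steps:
q = 4
Y(S) = (193 + S)/(8 + S) (Y(S) = (S + 193)/(S + 8) = (193 + S)/(8 + S))
o(I, C) = -3 + C + C² (o(I, C) = -3 + (C + C*C) = -3 + (C + C²) = -3 + C + C²)
(-22880 + o(-173, -39))*(21413 + Y(28)) = (-22880 + (-3 - 39 + (-39)²))*(21413 + (193 + 28)/(8 + 28)) = (-22880 + (-3 - 39 + 1521))*(21413 + 221/36) = (-22880 + 1479)*(21413 + (1/36)*221) = -21401*(21413 + 221/36) = -21401*771089/36 = -16502075689/36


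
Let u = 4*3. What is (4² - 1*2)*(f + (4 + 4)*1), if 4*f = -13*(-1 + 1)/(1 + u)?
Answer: 112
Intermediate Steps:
u = 12
f = 0 (f = (-13*(-1 + 1)/(1 + 12))/4 = (-0/13)/4 = (-13*0)/4 = (¼)*0 = 0)
(4² - 1*2)*(f + (4 + 4)*1) = (4² - 1*2)*(0 + (4 + 4)*1) = (16 - 2)*(0 + 8*1) = 14*(0 + 8) = 14*8 = 112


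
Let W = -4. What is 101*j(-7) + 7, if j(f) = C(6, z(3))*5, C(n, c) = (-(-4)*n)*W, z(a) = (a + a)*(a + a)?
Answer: -48473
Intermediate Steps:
z(a) = 4*a**2 (z(a) = (2*a)*(2*a) = 4*a**2)
C(n, c) = -16*n (C(n, c) = -(-4)*n*(-4) = (4*n)*(-4) = -16*n)
j(f) = -480 (j(f) = -16*6*5 = -96*5 = -480)
101*j(-7) + 7 = 101*(-480) + 7 = -48480 + 7 = -48473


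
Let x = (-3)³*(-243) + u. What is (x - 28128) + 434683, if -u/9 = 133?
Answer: 411919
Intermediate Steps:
u = -1197 (u = -9*133 = -1197)
x = 5364 (x = (-3)³*(-243) - 1197 = -27*(-243) - 1197 = 6561 - 1197 = 5364)
(x - 28128) + 434683 = (5364 - 28128) + 434683 = -22764 + 434683 = 411919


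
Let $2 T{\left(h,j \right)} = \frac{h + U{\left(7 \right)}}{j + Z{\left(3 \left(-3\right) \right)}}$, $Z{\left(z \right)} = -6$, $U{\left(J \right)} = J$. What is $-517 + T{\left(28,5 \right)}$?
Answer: $- \frac{1069}{2} \approx -534.5$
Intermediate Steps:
$T{\left(h,j \right)} = \frac{7 + h}{2 \left(-6 + j\right)}$ ($T{\left(h,j \right)} = \frac{\left(h + 7\right) \frac{1}{j - 6}}{2} = \frac{\left(7 + h\right) \frac{1}{-6 + j}}{2} = \frac{\frac{1}{-6 + j} \left(7 + h\right)}{2} = \frac{7 + h}{2 \left(-6 + j\right)}$)
$-517 + T{\left(28,5 \right)} = -517 + \frac{7 + 28}{2 \left(-6 + 5\right)} = -517 + \frac{1}{2} \frac{1}{-1} \cdot 35 = -517 + \frac{1}{2} \left(-1\right) 35 = -517 - \frac{35}{2} = - \frac{1069}{2}$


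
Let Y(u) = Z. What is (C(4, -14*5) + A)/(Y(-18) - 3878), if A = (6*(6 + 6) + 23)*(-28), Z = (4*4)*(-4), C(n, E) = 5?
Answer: 295/438 ≈ 0.67352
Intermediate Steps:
Z = -64 (Z = 16*(-4) = -64)
Y(u) = -64
A = -2660 (A = (6*12 + 23)*(-28) = (72 + 23)*(-28) = 95*(-28) = -2660)
(C(4, -14*5) + A)/(Y(-18) - 3878) = (5 - 2660)/(-64 - 3878) = -2655/(-3942) = -2655*(-1/3942) = 295/438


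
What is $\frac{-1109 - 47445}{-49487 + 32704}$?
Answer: $\frac{48554}{16783} \approx 2.893$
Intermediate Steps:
$\frac{-1109 - 47445}{-49487 + 32704} = - \frac{48554}{-16783} = \left(-48554\right) \left(- \frac{1}{16783}\right) = \frac{48554}{16783}$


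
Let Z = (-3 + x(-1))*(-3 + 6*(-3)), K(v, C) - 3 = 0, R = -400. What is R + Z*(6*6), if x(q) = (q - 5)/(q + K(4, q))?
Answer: 4136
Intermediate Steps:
K(v, C) = 3 (K(v, C) = 3 + 0 = 3)
x(q) = (-5 + q)/(3 + q) (x(q) = (q - 5)/(q + 3) = (-5 + q)/(3 + q))
Z = 126 (Z = (-3 + (-5 - 1)/(3 - 1))*(-3 + 6*(-3)) = (-3 - 6/2)*(-3 - 18) = (-3 + (½)*(-6))*(-21) = (-3 - 3)*(-21) = -6*(-21) = 126)
R + Z*(6*6) = -400 + 126*(6*6) = -400 + 126*36 = -400 + 4536 = 4136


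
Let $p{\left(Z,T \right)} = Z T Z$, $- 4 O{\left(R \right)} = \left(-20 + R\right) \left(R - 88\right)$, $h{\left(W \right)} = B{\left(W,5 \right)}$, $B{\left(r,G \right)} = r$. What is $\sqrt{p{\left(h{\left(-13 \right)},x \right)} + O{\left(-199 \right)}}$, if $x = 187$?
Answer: $\frac{\sqrt{63559}}{2} \approx 126.05$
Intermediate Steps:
$h{\left(W \right)} = W$
$O{\left(R \right)} = - \frac{\left(-88 + R\right) \left(-20 + R\right)}{4}$ ($O{\left(R \right)} = - \frac{\left(-20 + R\right) \left(R - 88\right)}{4} = - \frac{\left(-20 + R\right) \left(-88 + R\right)}{4} = - \frac{\left(-88 + R\right) \left(-20 + R\right)}{4}$)
$p{\left(Z,T \right)} = T Z^{2}$ ($p{\left(Z,T \right)} = T Z Z = T Z^{2}$)
$\sqrt{p{\left(h{\left(-13 \right)},x \right)} + O{\left(-199 \right)}} = \sqrt{187 \left(-13\right)^{2} - \left(5813 + \frac{39601}{4}\right)} = \sqrt{187 \cdot 169 - \frac{62853}{4}} = \sqrt{31603 - \frac{62853}{4}} = \sqrt{\frac{63559}{4}} = \frac{\sqrt{63559}}{2}$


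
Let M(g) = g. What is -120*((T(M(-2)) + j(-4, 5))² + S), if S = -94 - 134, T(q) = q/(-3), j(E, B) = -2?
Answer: 81440/3 ≈ 27147.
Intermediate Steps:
T(q) = -q/3 (T(q) = q*(-⅓) = -q/3)
S = -228
-120*((T(M(-2)) + j(-4, 5))² + S) = -120*((-⅓*(-2) - 2)² - 228) = -120*((⅔ - 2)² - 228) = -120*((-4/3)² - 228) = -120*(16/9 - 228) = -120*(-2036/9) = 81440/3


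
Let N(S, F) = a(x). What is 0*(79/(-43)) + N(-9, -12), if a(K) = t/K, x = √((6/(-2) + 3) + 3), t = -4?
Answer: -4*√3/3 ≈ -2.3094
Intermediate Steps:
x = √3 (x = √((6*(-½) + 3) + 3) = √((-3 + 3) + 3) = √(0 + 3) = √3 ≈ 1.7320)
a(K) = -4/K
N(S, F) = -4*√3/3
0*(79/(-43)) + N(-9, -12) = 0*(79/(-43)) - 4*√3/3 = 0*(79*(-1/43)) - 4*√3/3 = 0*(-79/43) - 4*√3/3 = 0 - 4*√3/3 = -4*√3/3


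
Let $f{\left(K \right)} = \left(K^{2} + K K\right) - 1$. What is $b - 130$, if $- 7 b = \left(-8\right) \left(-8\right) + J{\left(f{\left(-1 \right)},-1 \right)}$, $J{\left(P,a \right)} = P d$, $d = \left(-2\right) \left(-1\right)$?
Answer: $- \frac{976}{7} \approx -139.43$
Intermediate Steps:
$d = 2$
$f{\left(K \right)} = -1 + 2 K^{2}$ ($f{\left(K \right)} = \left(K^{2} + K^{2}\right) - 1 = 2 K^{2} - 1 = -1 + 2 K^{2}$)
$J{\left(P,a \right)} = 2 P$ ($J{\left(P,a \right)} = P 2 = 2 P$)
$b = - \frac{66}{7}$ ($b = - \frac{\left(-8\right) \left(-8\right) + 2 \left(-1 + 2 \left(-1\right)^{2}\right)}{7} = - \frac{64 + 2 \left(-1 + 2 \cdot 1\right)}{7} = - \frac{64 + 2 \left(-1 + 2\right)}{7} = - \frac{64 + 2 \cdot 1}{7} = - \frac{64 + 2}{7} = \left(- \frac{1}{7}\right) 66 = - \frac{66}{7} \approx -9.4286$)
$b - 130 = - \frac{66}{7} - 130 = - \frac{976}{7}$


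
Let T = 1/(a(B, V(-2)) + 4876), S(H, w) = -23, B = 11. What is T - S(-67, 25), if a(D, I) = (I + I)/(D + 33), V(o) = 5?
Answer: 2467393/107277 ≈ 23.000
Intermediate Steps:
a(D, I) = 2*I/(33 + D) (a(D, I) = (2*I)/(33 + D) = 2*I/(33 + D))
T = 22/107277 (T = 1/(2*5/(33 + 11) + 4876) = 1/(2*5/44 + 4876) = 1/(2*5*(1/44) + 4876) = 1/(5/22 + 4876) = 1/(107277/22) = 22/107277 ≈ 0.00020508)
T - S(-67, 25) = 22/107277 - 1*(-23) = 22/107277 + 23 = 2467393/107277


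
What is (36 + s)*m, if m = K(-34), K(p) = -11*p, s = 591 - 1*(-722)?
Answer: 504526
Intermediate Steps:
s = 1313 (s = 591 + 722 = 1313)
m = 374 (m = -11*(-34) = 374)
(36 + s)*m = (36 + 1313)*374 = 1349*374 = 504526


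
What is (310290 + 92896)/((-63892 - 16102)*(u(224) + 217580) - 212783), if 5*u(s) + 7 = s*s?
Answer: -2015930/91039755501 ≈ -2.2143e-5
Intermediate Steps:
u(s) = -7/5 + s²/5 (u(s) = -7/5 + (s*s)/5 = -7/5 + s²/5)
(310290 + 92896)/((-63892 - 16102)*(u(224) + 217580) - 212783) = (310290 + 92896)/((-63892 - 16102)*((-7/5 + (⅕)*224²) + 217580) - 212783) = 403186/(-79994*((-7/5 + (⅕)*50176) + 217580) - 212783) = 403186/(-79994*((-7/5 + 50176/5) + 217580) - 212783) = 403186/(-79994*(50169/5 + 217580) - 212783) = 403186/(-79994*1138069/5 - 212783) = 403186/(-91038691586/5 - 212783) = 403186/(-91039755501/5) = 403186*(-5/91039755501) = -2015930/91039755501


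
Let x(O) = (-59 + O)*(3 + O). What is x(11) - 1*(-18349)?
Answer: 17677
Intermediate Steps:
x(11) - 1*(-18349) = (-177 + 11² - 56*11) - 1*(-18349) = (-177 + 121 - 616) + 18349 = -672 + 18349 = 17677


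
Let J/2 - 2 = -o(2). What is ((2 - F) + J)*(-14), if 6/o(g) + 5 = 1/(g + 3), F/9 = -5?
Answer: -749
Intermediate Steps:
F = -45 (F = 9*(-5) = -45)
o(g) = 6/(-5 + 1/(3 + g)) (o(g) = 6/(-5 + 1/(g + 3)) = 6/(-5 + 1/(3 + g)))
J = 13/2 (J = 4 + 2*(-6*(-3 - 1*2)/(14 + 5*2)) = 4 + 2*(-6*(-3 - 2)/(14 + 10)) = 4 + 2*(-6*(-5)/24) = 4 + 2*(-1*(-5/4)) = 4 + 2*(5/4) = 4 + 5/2 = 13/2 ≈ 6.5000)
((2 - F) + J)*(-14) = ((2 - 1*(-45)) + 13/2)*(-14) = ((2 + 45) + 13/2)*(-14) = (47 + 13/2)*(-14) = (107/2)*(-14) = -749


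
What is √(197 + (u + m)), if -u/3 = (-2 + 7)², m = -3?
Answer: √119 ≈ 10.909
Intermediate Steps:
u = -75 (u = -3*(-2 + 7)² = -3*5² = -3*25 = -75)
√(197 + (u + m)) = √(197 + (-75 - 3)) = √(197 - 78) = √119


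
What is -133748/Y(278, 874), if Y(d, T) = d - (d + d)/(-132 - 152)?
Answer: -9496108/19877 ≈ -477.74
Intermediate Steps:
Y(d, T) = 143*d/142 (Y(d, T) = d - 2*d/(-284) = d - 2*d*(-1)/284 = d - (-1)*d/142 = d + d/142 = 143*d/142)
-133748/Y(278, 874) = -133748/((143/142)*278) = -133748/19877/71 = -133748*71/19877 = -9496108/19877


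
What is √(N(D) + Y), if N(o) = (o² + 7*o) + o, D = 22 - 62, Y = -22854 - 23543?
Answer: 9*I*√557 ≈ 212.41*I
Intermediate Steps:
Y = -46397
D = -40
N(o) = o² + 8*o
√(N(D) + Y) = √(-40*(8 - 40) - 46397) = √(-40*(-32) - 46397) = √(1280 - 46397) = √(-45117) = 9*I*√557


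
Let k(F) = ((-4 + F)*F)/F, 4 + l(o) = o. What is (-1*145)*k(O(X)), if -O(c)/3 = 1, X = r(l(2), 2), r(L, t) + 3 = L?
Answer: 1015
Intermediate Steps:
l(o) = -4 + o
r(L, t) = -3 + L
X = -5 (X = -3 + (-4 + 2) = -3 - 2 = -5)
O(c) = -3 (O(c) = -3*1 = -3)
k(F) = -4 + F (k(F) = (F*(-4 + F))/F = -4 + F)
(-1*145)*k(O(X)) = (-1*145)*(-4 - 3) = -145*(-7) = 1015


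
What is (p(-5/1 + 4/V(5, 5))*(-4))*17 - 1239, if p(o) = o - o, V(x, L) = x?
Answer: -1239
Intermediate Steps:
p(o) = 0
(p(-5/1 + 4/V(5, 5))*(-4))*17 - 1239 = (0*(-4))*17 - 1239 = 0*17 - 1239 = 0 - 1239 = -1239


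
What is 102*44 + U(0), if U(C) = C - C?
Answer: 4488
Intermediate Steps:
U(C) = 0
102*44 + U(0) = 102*44 + 0 = 4488 + 0 = 4488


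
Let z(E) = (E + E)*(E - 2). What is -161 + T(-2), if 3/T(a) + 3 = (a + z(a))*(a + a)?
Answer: -9502/59 ≈ -161.05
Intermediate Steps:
z(E) = 2*E*(-2 + E) (z(E) = (2*E)*(-2 + E) = 2*E*(-2 + E))
T(a) = 3/(-3 + 2*a*(a + 2*a*(-2 + a))) (T(a) = 3/(-3 + (a + 2*a*(-2 + a))*(a + a)) = 3/(-3 + (a + 2*a*(-2 + a))*(2*a)) = 3/(-3 + 2*a*(a + 2*a*(-2 + a))))
-161 + T(-2) = -161 + 3/(-3 - 6*(-2)² + 4*(-2)³) = -161 + 3/(-3 - 6*4 + 4*(-8)) = -161 + 3/(-3 - 24 - 32) = -161 + 3/(-59) = -161 + 3*(-1/59) = -161 - 3/59 = -9502/59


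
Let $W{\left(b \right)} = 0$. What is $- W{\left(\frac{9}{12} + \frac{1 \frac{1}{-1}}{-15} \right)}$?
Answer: $0$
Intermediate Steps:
$- W{\left(\frac{9}{12} + \frac{1 \frac{1}{-1}}{-15} \right)} = \left(-1\right) 0 = 0$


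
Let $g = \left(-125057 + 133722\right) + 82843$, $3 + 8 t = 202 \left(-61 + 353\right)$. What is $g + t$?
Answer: $\frac{791045}{8} \approx 98881.0$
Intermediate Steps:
$t = \frac{58981}{8}$ ($t = - \frac{3}{8} + \frac{202 \left(-61 + 353\right)}{8} = - \frac{3}{8} + \frac{202 \cdot 292}{8} = - \frac{3}{8} + \frac{1}{8} \cdot 58984 = - \frac{3}{8} + 7373 = \frac{58981}{8} \approx 7372.6$)
$g = 91508$ ($g = 8665 + 82843 = 91508$)
$g + t = 91508 + \frac{58981}{8} = \frac{791045}{8}$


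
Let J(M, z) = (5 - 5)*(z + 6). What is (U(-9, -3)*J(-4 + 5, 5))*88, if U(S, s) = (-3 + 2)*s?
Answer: 0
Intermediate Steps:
U(S, s) = -s
J(M, z) = 0 (J(M, z) = 0*(6 + z) = 0)
(U(-9, -3)*J(-4 + 5, 5))*88 = (-1*(-3)*0)*88 = (3*0)*88 = 0*88 = 0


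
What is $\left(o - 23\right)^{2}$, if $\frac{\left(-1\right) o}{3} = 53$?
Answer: $33124$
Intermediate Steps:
$o = -159$ ($o = \left(-3\right) 53 = -159$)
$\left(o - 23\right)^{2} = \left(-159 - 23\right)^{2} = \left(-182\right)^{2} = 33124$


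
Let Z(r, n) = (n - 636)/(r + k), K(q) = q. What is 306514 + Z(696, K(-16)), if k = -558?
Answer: 21149140/69 ≈ 3.0651e+5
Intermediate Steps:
Z(r, n) = (-636 + n)/(-558 + r) (Z(r, n) = (n - 636)/(r - 558) = (-636 + n)/(-558 + r))
306514 + Z(696, K(-16)) = 306514 + (-636 - 16)/(-558 + 696) = 306514 - 652/138 = 306514 + (1/138)*(-652) = 306514 - 326/69 = 21149140/69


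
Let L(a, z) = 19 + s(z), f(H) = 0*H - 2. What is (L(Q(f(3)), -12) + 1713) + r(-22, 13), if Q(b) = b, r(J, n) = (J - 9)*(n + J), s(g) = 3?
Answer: 2014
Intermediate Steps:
f(H) = -2 (f(H) = 0 - 2 = -2)
r(J, n) = (-9 + J)*(J + n)
L(a, z) = 22 (L(a, z) = 19 + 3 = 22)
(L(Q(f(3)), -12) + 1713) + r(-22, 13) = (22 + 1713) + ((-22)² - 9*(-22) - 9*13 - 22*13) = 1735 + (484 + 198 - 117 - 286) = 1735 + 279 = 2014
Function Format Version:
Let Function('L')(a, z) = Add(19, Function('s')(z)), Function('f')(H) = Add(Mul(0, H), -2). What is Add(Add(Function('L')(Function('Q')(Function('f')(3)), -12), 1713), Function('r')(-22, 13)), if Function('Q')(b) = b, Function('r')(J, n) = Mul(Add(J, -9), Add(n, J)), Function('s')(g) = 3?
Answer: 2014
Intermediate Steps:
Function('f')(H) = -2 (Function('f')(H) = Add(0, -2) = -2)
Function('r')(J, n) = Mul(Add(-9, J), Add(J, n))
Function('L')(a, z) = 22 (Function('L')(a, z) = Add(19, 3) = 22)
Add(Add(Function('L')(Function('Q')(Function('f')(3)), -12), 1713), Function('r')(-22, 13)) = Add(Add(22, 1713), Add(Pow(-22, 2), Mul(-9, -22), Mul(-9, 13), Mul(-22, 13))) = Add(1735, Add(484, 198, -117, -286)) = Add(1735, 279) = 2014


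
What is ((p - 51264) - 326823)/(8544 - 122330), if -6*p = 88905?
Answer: 785809/227572 ≈ 3.4530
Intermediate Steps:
p = -29635/2 (p = -1/6*88905 = -29635/2 ≈ -14818.)
((p - 51264) - 326823)/(8544 - 122330) = ((-29635/2 - 51264) - 326823)/(8544 - 122330) = (-132163/2 - 326823)/(-113786) = -785809/2*(-1/113786) = 785809/227572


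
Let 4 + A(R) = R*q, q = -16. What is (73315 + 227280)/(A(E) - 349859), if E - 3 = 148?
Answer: -300595/352279 ≈ -0.85329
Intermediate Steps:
E = 151 (E = 3 + 148 = 151)
A(R) = -4 - 16*R (A(R) = -4 + R*(-16) = -4 - 16*R)
(73315 + 227280)/(A(E) - 349859) = (73315 + 227280)/((-4 - 16*151) - 349859) = 300595/((-4 - 2416) - 349859) = 300595/(-2420 - 349859) = 300595/(-352279) = 300595*(-1/352279) = -300595/352279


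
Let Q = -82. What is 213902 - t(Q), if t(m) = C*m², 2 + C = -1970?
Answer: 13473630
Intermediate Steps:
C = -1972 (C = -2 - 1970 = -1972)
t(m) = -1972*m²
213902 - t(Q) = 213902 - (-1972)*(-82)² = 213902 - (-1972)*6724 = 213902 - 1*(-13259728) = 213902 + 13259728 = 13473630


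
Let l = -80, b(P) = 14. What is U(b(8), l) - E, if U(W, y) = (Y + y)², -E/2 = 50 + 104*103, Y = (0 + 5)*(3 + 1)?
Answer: 25124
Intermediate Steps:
Y = 20 (Y = 5*4 = 20)
E = -21524 (E = -2*(50 + 104*103) = -2*(50 + 10712) = -2*10762 = -21524)
U(W, y) = (20 + y)²
U(b(8), l) - E = (20 - 80)² - 1*(-21524) = (-60)² + 21524 = 3600 + 21524 = 25124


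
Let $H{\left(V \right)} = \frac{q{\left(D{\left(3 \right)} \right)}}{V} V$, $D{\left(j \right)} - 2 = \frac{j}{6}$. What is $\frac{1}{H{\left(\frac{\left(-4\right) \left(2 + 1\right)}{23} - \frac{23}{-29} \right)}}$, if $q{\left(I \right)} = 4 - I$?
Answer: $\frac{2}{3} \approx 0.66667$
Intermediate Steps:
$D{\left(j \right)} = 2 + \frac{j}{6}$
$H{\left(V \right)} = \frac{3}{2}$ ($H{\left(V \right)} = \frac{4 - \left(2 + \frac{1}{6} \cdot 3\right)}{V} V = \frac{4 - \left(2 + \frac{1}{2}\right)}{V} V = \frac{4 - \frac{5}{2}}{V} V = \frac{3}{2 V} V = \frac{3}{2}$)
$\frac{1}{H{\left(\frac{\left(-4\right) \left(2 + 1\right)}{23} - \frac{23}{-29} \right)}} = \frac{1}{\frac{3}{2}} = \frac{2}{3}$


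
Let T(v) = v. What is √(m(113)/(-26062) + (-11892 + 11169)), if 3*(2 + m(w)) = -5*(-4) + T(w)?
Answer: 7*I*√90198887970/78186 ≈ 26.889*I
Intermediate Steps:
m(w) = 14/3 + w/3 (m(w) = -2 + (-5*(-4) + w)/3 = -2 + (20 + w)/3 = -2 + (20/3 + w/3) = 14/3 + w/3)
√(m(113)/(-26062) + (-11892 + 11169)) = √((14/3 + (⅓)*113)/(-26062) + (-11892 + 11169)) = √((14/3 + 113/3)*(-1/26062) - 723) = √((127/3)*(-1/26062) - 723) = √(-127/78186 - 723) = √(-56528605/78186) = 7*I*√90198887970/78186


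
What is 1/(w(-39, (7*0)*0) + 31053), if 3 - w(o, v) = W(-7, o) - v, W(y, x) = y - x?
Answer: 1/31024 ≈ 3.2233e-5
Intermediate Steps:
w(o, v) = 10 + o + v (w(o, v) = 3 - ((-7 - o) - v) = 3 - (-7 - o - v) = 3 + (7 + o + v) = 10 + o + v)
1/(w(-39, (7*0)*0) + 31053) = 1/((10 - 39 + (7*0)*0) + 31053) = 1/((10 - 39 + 0*0) + 31053) = 1/((10 - 39 + 0) + 31053) = 1/(-29 + 31053) = 1/31024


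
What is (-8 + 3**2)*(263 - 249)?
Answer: 14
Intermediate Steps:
(-8 + 3**2)*(263 - 249) = (-8 + 9)*14 = 1*14 = 14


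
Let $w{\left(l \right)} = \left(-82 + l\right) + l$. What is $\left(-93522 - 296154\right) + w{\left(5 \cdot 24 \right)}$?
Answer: $-389518$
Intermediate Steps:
$w{\left(l \right)} = -82 + 2 l$
$\left(-93522 - 296154\right) + w{\left(5 \cdot 24 \right)} = \left(-93522 - 296154\right) - \left(82 - 2 \cdot 5 \cdot 24\right) = -389676 + \left(-82 + 2 \cdot 120\right) = -389676 + \left(-82 + 240\right) = -389676 + 158 = -389518$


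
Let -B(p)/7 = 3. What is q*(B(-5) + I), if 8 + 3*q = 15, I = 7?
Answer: -98/3 ≈ -32.667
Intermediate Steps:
B(p) = -21 (B(p) = -7*3 = -21)
q = 7/3 (q = -8/3 + (1/3)*15 = -8/3 + 5 = 7/3 ≈ 2.3333)
q*(B(-5) + I) = 7*(-21 + 7)/3 = (7/3)*(-14) = -98/3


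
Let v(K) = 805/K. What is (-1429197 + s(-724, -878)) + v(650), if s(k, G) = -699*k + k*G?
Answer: -37368209/130 ≈ -2.8745e+5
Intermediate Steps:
s(k, G) = -699*k + G*k
(-1429197 + s(-724, -878)) + v(650) = (-1429197 - 724*(-699 - 878)) + 805/650 = (-1429197 - 724*(-1577)) + 805*(1/650) = (-1429197 + 1141748) + 161/130 = -287449 + 161/130 = -37368209/130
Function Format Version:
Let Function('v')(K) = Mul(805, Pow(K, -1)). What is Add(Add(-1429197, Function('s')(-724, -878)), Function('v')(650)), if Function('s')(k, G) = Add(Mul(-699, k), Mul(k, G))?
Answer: Rational(-37368209, 130) ≈ -2.8745e+5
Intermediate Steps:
Function('s')(k, G) = Add(Mul(-699, k), Mul(G, k))
Add(Add(-1429197, Function('s')(-724, -878)), Function('v')(650)) = Add(Add(-1429197, Mul(-724, Add(-699, -878))), Mul(805, Pow(650, -1))) = Add(Add(-1429197, Mul(-724, -1577)), Mul(805, Rational(1, 650))) = Add(Add(-1429197, 1141748), Rational(161, 130)) = Add(-287449, Rational(161, 130)) = Rational(-37368209, 130)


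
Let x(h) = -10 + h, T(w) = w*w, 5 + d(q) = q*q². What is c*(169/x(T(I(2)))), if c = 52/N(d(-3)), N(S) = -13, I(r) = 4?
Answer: -338/3 ≈ -112.67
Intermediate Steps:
d(q) = -5 + q³ (d(q) = -5 + q*q² = -5 + q³)
T(w) = w²
c = -4 (c = 52/(-13) = 52*(-1/13) = -4)
c*(169/x(T(I(2)))) = -676/(-10 + 4²) = -676/(-10 + 16) = -676/6 = -4*169/6 = -338/3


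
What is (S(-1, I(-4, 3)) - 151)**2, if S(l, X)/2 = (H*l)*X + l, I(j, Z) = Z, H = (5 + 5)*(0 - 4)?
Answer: 7569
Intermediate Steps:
H = -40 (H = 10*(-4) = -40)
S(l, X) = 2*l - 80*X*l (S(l, X) = 2*((-40*l)*X + l) = 2*(-40*X*l + l) = 2*(l - 40*X*l) = 2*l - 80*X*l)
(S(-1, I(-4, 3)) - 151)**2 = (2*(-1)*(1 - 40*3) - 151)**2 = (2*(-1)*(1 - 120) - 151)**2 = (2*(-1)*(-119) - 151)**2 = (238 - 151)**2 = 87**2 = 7569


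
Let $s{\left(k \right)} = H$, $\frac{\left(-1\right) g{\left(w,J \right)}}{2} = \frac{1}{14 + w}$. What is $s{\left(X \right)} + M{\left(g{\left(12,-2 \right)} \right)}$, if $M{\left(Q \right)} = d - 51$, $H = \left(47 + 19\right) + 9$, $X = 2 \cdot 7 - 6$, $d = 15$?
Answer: $39$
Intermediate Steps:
$g{\left(w,J \right)} = - \frac{2}{14 + w}$
$X = 8$ ($X = 14 - 6 = 8$)
$H = 75$ ($H = 66 + 9 = 75$)
$s{\left(k \right)} = 75$
$M{\left(Q \right)} = -36$ ($M{\left(Q \right)} = 15 - 51 = -36$)
$s{\left(X \right)} + M{\left(g{\left(12,-2 \right)} \right)} = 75 - 36 = 39$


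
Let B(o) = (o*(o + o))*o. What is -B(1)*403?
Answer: -806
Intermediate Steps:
B(o) = 2*o³ (B(o) = (o*(2*o))*o = (2*o²)*o = 2*o³)
-B(1)*403 = -2*1³*403 = -2*1*403 = -2*403 = -1*806 = -806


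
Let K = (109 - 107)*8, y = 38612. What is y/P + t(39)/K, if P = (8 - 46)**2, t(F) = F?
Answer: 168527/5776 ≈ 29.177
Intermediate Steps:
K = 16 (K = 2*8 = 16)
P = 1444 (P = (-38)**2 = 1444)
y/P + t(39)/K = 38612/1444 + 39/16 = 38612*(1/1444) + 39*(1/16) = 9653/361 + 39/16 = 168527/5776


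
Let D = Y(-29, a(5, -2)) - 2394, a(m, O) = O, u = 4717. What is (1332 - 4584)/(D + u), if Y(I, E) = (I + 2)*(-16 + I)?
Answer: -1626/1769 ≈ -0.91916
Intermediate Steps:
Y(I, E) = (-16 + I)*(2 + I) (Y(I, E) = (2 + I)*(-16 + I) = (-16 + I)*(2 + I))
D = -1179 (D = (-32 + (-29)² - 14*(-29)) - 2394 = (-32 + 841 + 406) - 2394 = 1215 - 2394 = -1179)
(1332 - 4584)/(D + u) = (1332 - 4584)/(-1179 + 4717) = -3252/3538 = -3252*1/3538 = -1626/1769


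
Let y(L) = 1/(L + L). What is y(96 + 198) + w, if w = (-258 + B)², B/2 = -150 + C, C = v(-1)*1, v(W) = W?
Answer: 184396801/588 ≈ 3.1360e+5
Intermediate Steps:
C = -1 (C = -1*1 = -1)
y(L) = 1/(2*L)
B = -302 (B = 2*(-150 - 1) = 2*(-151) = -302)
w = 313600 (w = (-258 - 302)² = (-560)² = 313600)
y(96 + 198) + w = 1/(2*(96 + 198)) + 313600 = (½)/294 + 313600 = (½)*(1/294) + 313600 = 1/588 + 313600 = 184396801/588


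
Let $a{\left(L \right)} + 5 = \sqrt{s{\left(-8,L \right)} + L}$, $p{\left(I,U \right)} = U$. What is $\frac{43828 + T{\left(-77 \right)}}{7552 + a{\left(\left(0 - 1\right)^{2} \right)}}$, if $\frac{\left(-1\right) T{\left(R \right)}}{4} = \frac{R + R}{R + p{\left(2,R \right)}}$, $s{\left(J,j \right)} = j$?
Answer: $\frac{330739728}{56957207} - \frac{43824 \sqrt{2}}{56957207} \approx 5.8057$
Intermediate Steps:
$T{\left(R \right)} = -4$ ($T{\left(R \right)} = - 4 \frac{R + R}{R + R} = - 4 \frac{2 R}{2 R} = - 4 \cdot 2 R \frac{1}{2 R} = \left(-4\right) 1 = -4$)
$a{\left(L \right)} = -5 + \sqrt{2} \sqrt{L}$ ($a{\left(L \right)} = -5 + \sqrt{L + L} = -5 + \sqrt{2 L} = -5 + \sqrt{2} \sqrt{L}$)
$\frac{43828 + T{\left(-77 \right)}}{7552 + a{\left(\left(0 - 1\right)^{2} \right)}} = \frac{43828 - 4}{7552 - \left(5 - \sqrt{2} \sqrt{\left(0 - 1\right)^{2}}\right)} = \frac{43824}{7552 - \left(5 - \sqrt{2} \sqrt{\left(-1\right)^{2}}\right)} = \frac{43824}{7552 - \left(5 - \sqrt{2} \sqrt{1}\right)} = \frac{43824}{7552 - \left(5 - \sqrt{2} \cdot 1\right)} = \frac{43824}{7552 - \left(5 - \sqrt{2}\right)} = \frac{43824}{7547 + \sqrt{2}}$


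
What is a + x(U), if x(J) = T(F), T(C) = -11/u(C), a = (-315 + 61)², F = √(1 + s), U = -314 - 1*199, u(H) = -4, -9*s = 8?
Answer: 258075/4 ≈ 64519.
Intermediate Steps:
s = -8/9 (s = -⅑*8 = -8/9 ≈ -0.88889)
U = -513 (U = -314 - 199 = -513)
F = ⅓ (F = √(1 - 8/9) = √(⅑) = ⅓ ≈ 0.33333)
a = 64516 (a = (-254)² = 64516)
T(C) = 11/4 (T(C) = -11/(-4) = -11*(-¼) = 11/4)
x(J) = 11/4
a + x(U) = 64516 + 11/4 = 258075/4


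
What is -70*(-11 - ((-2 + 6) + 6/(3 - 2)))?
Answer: 1470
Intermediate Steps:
-70*(-11 - ((-2 + 6) + 6/(3 - 2))) = -70*(-11 - (4 + 6/1)) = -70*(-11 - (4 + 6*1)) = -70*(-11 - (4 + 6)) = -70*(-11 - 1*10) = -70*(-11 - 10) = -70*(-21) = 1470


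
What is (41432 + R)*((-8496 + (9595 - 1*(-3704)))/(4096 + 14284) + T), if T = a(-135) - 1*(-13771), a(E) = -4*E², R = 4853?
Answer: -10060380010769/3676 ≈ -2.7368e+9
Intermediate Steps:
T = -59129 (T = -4*(-135)² - 1*(-13771) = -4*18225 + 13771 = -72900 + 13771 = -59129)
(41432 + R)*((-8496 + (9595 - 1*(-3704)))/(4096 + 14284) + T) = (41432 + 4853)*((-8496 + (9595 - 1*(-3704)))/(4096 + 14284) - 59129) = 46285*((-8496 + (9595 + 3704))/18380 - 59129) = 46285*((-8496 + 13299)*(1/18380) - 59129) = 46285*(4803*(1/18380) - 59129) = 46285*(4803/18380 - 59129) = 46285*(-1086786217/18380) = -10060380010769/3676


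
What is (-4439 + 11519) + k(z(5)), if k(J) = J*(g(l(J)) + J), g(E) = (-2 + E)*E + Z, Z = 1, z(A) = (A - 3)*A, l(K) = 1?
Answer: 7180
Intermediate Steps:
z(A) = A*(-3 + A) (z(A) = (-3 + A)*A = A*(-3 + A))
g(E) = 1 + E*(-2 + E) (g(E) = (-2 + E)*E + 1 = E*(-2 + E) + 1 = 1 + E*(-2 + E))
k(J) = J**2 (k(J) = J*((1 + 1**2 - 2*1) + J) = J*((1 + 1 - 2) + J) = J*(0 + J) = J*J = J**2)
(-4439 + 11519) + k(z(5)) = (-4439 + 11519) + (5*(-3 + 5))**2 = 7080 + (5*2)**2 = 7080 + 10**2 = 7080 + 100 = 7180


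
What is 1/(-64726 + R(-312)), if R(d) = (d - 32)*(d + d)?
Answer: 1/149930 ≈ 6.6698e-6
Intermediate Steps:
R(d) = 2*d*(-32 + d) (R(d) = (-32 + d)*(2*d) = 2*d*(-32 + d))
1/(-64726 + R(-312)) = 1/(-64726 + 2*(-312)*(-32 - 312)) = 1/(-64726 + 2*(-312)*(-344)) = 1/(-64726 + 214656) = 1/149930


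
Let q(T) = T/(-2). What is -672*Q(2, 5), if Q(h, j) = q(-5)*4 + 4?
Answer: -9408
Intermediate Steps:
q(T) = -T/2 (q(T) = T*(-½) = -T/2)
Q(h, j) = 14 (Q(h, j) = -½*(-5)*4 + 4 = (5/2)*4 + 4 = 10 + 4 = 14)
-672*Q(2, 5) = -672*14 = -9408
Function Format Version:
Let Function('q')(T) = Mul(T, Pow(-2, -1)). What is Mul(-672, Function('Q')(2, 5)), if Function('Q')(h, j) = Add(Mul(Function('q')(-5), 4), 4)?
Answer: -9408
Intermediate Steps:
Function('q')(T) = Mul(Rational(-1, 2), T) (Function('q')(T) = Mul(T, Rational(-1, 2)) = Mul(Rational(-1, 2), T))
Function('Q')(h, j) = 14 (Function('Q')(h, j) = Add(Mul(Mul(Rational(-1, 2), -5), 4), 4) = Add(Mul(Rational(5, 2), 4), 4) = Add(10, 4) = 14)
Mul(-672, Function('Q')(2, 5)) = Mul(-672, 14) = -9408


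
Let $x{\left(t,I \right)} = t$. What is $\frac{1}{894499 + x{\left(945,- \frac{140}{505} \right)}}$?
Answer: $\frac{1}{895444} \approx 1.1168 \cdot 10^{-6}$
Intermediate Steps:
$\frac{1}{894499 + x{\left(945,- \frac{140}{505} \right)}} = \frac{1}{894499 + 945} = \frac{1}{895444}$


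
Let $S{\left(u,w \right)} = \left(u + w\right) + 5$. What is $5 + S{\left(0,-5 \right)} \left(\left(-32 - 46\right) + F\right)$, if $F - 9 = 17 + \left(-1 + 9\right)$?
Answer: $5$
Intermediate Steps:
$F = 34$ ($F = 9 + \left(17 + \left(-1 + 9\right)\right) = 9 + \left(17 + 8\right) = 9 + 25 = 34$)
$S{\left(u,w \right)} = 5 + u + w$
$5 + S{\left(0,-5 \right)} \left(\left(-32 - 46\right) + F\right) = 5 + \left(5 + 0 - 5\right) \left(\left(-32 - 46\right) + 34\right) = 5 + 0 \left(-78 + 34\right) = 5 + 0 \left(-44\right) = 5 + 0 = 5$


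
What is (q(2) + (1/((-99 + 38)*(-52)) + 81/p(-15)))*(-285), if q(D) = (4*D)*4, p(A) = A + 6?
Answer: -20792745/3172 ≈ -6555.1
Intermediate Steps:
p(A) = 6 + A
q(D) = 16*D
(q(2) + (1/((-99 + 38)*(-52)) + 81/p(-15)))*(-285) = (16*2 + (1/((-99 + 38)*(-52)) + 81/(6 - 15)))*(-285) = (32 + (-1/52/(-61) + 81/(-9)))*(-285) = (32 + (-1/61*(-1/52) + 81*(-⅑)))*(-285) = (32 + (1/3172 - 9))*(-285) = (32 - 28547/3172)*(-285) = (72957/3172)*(-285) = -20792745/3172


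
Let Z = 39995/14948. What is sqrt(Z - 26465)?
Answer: 5*I*sqrt(59128133161)/7474 ≈ 162.67*I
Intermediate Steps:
Z = 39995/14948 (Z = 39995*(1/14948) = 39995/14948 ≈ 2.6756)
sqrt(Z - 26465) = sqrt(39995/14948 - 26465) = sqrt(-395558825/14948) = 5*I*sqrt(59128133161)/7474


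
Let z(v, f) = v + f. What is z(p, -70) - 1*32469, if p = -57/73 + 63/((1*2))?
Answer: -4746209/146 ≈ -32508.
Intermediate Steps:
p = 4485/146 (p = -57*1/73 + 63/2 = -57/73 + 63*(1/2) = -57/73 + 63/2 = 4485/146 ≈ 30.719)
z(v, f) = f + v
z(p, -70) - 1*32469 = (-70 + 4485/146) - 1*32469 = -5735/146 - 32469 = -4746209/146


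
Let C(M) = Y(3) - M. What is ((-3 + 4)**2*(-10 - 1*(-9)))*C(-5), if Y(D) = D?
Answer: -8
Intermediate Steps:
C(M) = 3 - M
((-3 + 4)**2*(-10 - 1*(-9)))*C(-5) = ((-3 + 4)**2*(-10 - 1*(-9)))*(3 - 1*(-5)) = (1**2*(-10 + 9))*(3 + 5) = (1*(-1))*8 = -1*8 = -8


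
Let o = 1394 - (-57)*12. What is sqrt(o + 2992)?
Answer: 13*sqrt(30) ≈ 71.204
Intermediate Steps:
o = 2078 (o = 1394 - 1*(-684) = 1394 + 684 = 2078)
sqrt(o + 2992) = sqrt(2078 + 2992) = sqrt(5070) = 13*sqrt(30)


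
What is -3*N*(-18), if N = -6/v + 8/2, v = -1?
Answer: 540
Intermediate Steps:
N = 10 (N = -6/(-1) + 8/2 = -6*(-1) + 8*(½) = 6 + 4 = 10)
-3*N*(-18) = -3*10*(-18) = -30*(-18) = 540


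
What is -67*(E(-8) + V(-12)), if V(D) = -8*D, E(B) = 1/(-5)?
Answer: -32093/5 ≈ -6418.6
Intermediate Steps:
E(B) = -1/5
-67*(E(-8) + V(-12)) = -67*(-1/5 - 8*(-12)) = -67*(-1/5 + 96) = -67*479/5 = -32093/5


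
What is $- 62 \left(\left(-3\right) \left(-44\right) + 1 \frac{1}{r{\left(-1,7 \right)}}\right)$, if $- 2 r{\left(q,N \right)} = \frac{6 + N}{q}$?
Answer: $- \frac{106516}{13} \approx -8193.5$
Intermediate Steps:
$r{\left(q,N \right)} = - \frac{6 + N}{2 q}$ ($r{\left(q,N \right)} = - \frac{\frac{1}{q} \left(6 + N\right)}{2} = - \frac{6 + N}{2 q}$)
$- 62 \left(\left(-3\right) \left(-44\right) + 1 \frac{1}{r{\left(-1,7 \right)}}\right) = - 62 \left(\left(-3\right) \left(-44\right) + 1 \frac{1}{\frac{1}{2} \frac{1}{-1} \left(-6 - 7\right)}\right) = - 62 \left(132 + 1 \frac{1}{\frac{1}{2} \left(-1\right) \left(-6 - 7\right)}\right) = - 62 \left(132 + 1 \frac{1}{\frac{1}{2} \left(-1\right) \left(-13\right)}\right) = - 62 \left(132 + 1 \frac{1}{\frac{13}{2}}\right) = - 62 \left(132 + 1 \cdot \frac{2}{13}\right) = - 62 \left(132 + \frac{2}{13}\right) = \left(-62\right) \frac{1718}{13} = - \frac{106516}{13}$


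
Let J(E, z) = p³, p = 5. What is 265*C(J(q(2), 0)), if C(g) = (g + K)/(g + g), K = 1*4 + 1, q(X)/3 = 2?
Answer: 689/5 ≈ 137.80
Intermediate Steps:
q(X) = 6 (q(X) = 3*2 = 6)
J(E, z) = 125 (J(E, z) = 5³ = 125)
K = 5 (K = 4 + 1 = 5)
C(g) = (5 + g)/(2*g) (C(g) = (g + 5)/(g + g) = (5 + g)/((2*g)) = (5 + g)*(1/(2*g)) = (5 + g)/(2*g))
265*C(J(q(2), 0)) = 265*((½)*(5 + 125)/125) = 265*((½)*(1/125)*130) = 265*(13/25) = 689/5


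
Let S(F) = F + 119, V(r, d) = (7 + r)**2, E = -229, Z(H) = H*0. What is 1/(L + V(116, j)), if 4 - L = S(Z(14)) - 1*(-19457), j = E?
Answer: -1/4443 ≈ -0.00022507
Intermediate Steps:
Z(H) = 0
j = -229
S(F) = 119 + F
L = -19572 (L = 4 - ((119 + 0) - 1*(-19457)) = 4 - (119 + 19457) = 4 - 1*19576 = 4 - 19576 = -19572)
1/(L + V(116, j)) = 1/(-19572 + (7 + 116)**2) = 1/(-19572 + 123**2) = 1/(-19572 + 15129) = 1/(-4443) = -1/4443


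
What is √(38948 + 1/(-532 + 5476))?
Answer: √59500704117/1236 ≈ 197.35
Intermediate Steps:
√(38948 + 1/(-532 + 5476)) = √(38948 + 1/4944) = √(192558913/4944) = √59500704117/1236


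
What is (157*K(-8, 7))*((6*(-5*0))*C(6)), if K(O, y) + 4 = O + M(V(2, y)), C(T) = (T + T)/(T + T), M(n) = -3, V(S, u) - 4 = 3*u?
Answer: 0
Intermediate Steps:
V(S, u) = 4 + 3*u
C(T) = 1 (C(T) = (2*T)/((2*T)) = (2*T)*(1/(2*T)) = 1)
K(O, y) = -7 + O (K(O, y) = -4 + (O - 3) = -4 + (-3 + O) = -7 + O)
(157*K(-8, 7))*((6*(-5*0))*C(6)) = (157*(-7 - 8))*((6*(-5*0))*1) = (157*(-15))*((6*0)*1) = -0 = -2355*0 = 0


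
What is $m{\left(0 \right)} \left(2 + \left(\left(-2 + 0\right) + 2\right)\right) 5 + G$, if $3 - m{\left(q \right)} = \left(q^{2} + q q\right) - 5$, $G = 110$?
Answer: $190$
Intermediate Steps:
$m{\left(q \right)} = 8 - 2 q^{2}$ ($m{\left(q \right)} = 3 - \left(\left(q^{2} + q q\right) - 5\right) = 3 - \left(\left(q^{2} + q^{2}\right) - 5\right) = 3 - \left(2 q^{2} - 5\right) = 3 - \left(-5 + 2 q^{2}\right) = 8 - 2 q^{2}$)
$m{\left(0 \right)} \left(2 + \left(\left(-2 + 0\right) + 2\right)\right) 5 + G = \left(8 - 2 \cdot 0^{2}\right) \left(2 + \left(\left(-2 + 0\right) + 2\right)\right) 5 + 110 = \left(8 - 0\right) \left(2 + \left(-2 + 2\right)\right) 5 + 110 = \left(8 + 0\right) \left(2 + 0\right) 5 + 110 = 8 \cdot 2 \cdot 5 + 110 = 8 \cdot 10 + 110 = 80 + 110 = 190$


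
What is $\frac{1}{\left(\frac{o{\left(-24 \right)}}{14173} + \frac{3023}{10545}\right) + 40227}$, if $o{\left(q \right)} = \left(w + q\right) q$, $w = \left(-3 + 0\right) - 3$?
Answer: $\frac{149454285}{6012147960074} \approx 2.4859 \cdot 10^{-5}$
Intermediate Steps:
$w = -6$ ($w = -3 - 3 = -6$)
$o{\left(q \right)} = q \left(-6 + q\right)$ ($o{\left(q \right)} = \left(-6 + q\right) q = q \left(-6 + q\right)$)
$\frac{1}{\left(\frac{o{\left(-24 \right)}}{14173} + \frac{3023}{10545}\right) + 40227} = \frac{1}{\left(\frac{\left(-24\right) \left(-6 - 24\right)}{14173} + \frac{3023}{10545}\right) + 40227} = \frac{1}{\left(\left(-24\right) \left(-30\right) \frac{1}{14173} + 3023 \cdot \frac{1}{10545}\right) + 40227} = \frac{1}{\left(720 \cdot \frac{1}{14173} + \frac{3023}{10545}\right) + 40227} = \frac{1}{\left(\frac{720}{14173} + \frac{3023}{10545}\right) + 40227} = \frac{1}{\frac{50437379}{149454285} + 40227} = \frac{1}{\frac{6012147960074}{149454285}} = \frac{149454285}{6012147960074}$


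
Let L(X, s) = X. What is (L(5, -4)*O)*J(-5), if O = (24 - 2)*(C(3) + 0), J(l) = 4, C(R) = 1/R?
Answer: 440/3 ≈ 146.67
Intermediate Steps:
O = 22/3 (O = (24 - 2)*(1/3 + 0) = 22*(⅓ + 0) = 22*(⅓) = 22/3 ≈ 7.3333)
(L(5, -4)*O)*J(-5) = (5*(22/3))*4 = (110/3)*4 = 440/3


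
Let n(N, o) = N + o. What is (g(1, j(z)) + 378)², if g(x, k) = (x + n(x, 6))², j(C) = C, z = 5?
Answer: 195364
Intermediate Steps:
g(x, k) = (6 + 2*x)² (g(x, k) = (x + (x + 6))² = (x + (6 + x))² = (6 + 2*x)²)
(g(1, j(z)) + 378)² = (4*(3 + 1)² + 378)² = (4*4² + 378)² = (4*16 + 378)² = (64 + 378)² = 442² = 195364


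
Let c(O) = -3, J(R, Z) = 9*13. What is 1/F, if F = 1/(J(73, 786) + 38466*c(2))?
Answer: -115281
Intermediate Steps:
J(R, Z) = 117
F = -1/115281 (F = 1/(117 + 38466*(-3)) = 1/(117 - 115398) = 1/(-115281) = -1/115281 ≈ -8.6745e-6)
1/F = 1/(-1/115281) = -115281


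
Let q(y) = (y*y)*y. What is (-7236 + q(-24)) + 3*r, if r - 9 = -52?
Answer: -21189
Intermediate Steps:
r = -43 (r = 9 - 52 = -43)
q(y) = y³ (q(y) = y²*y = y³)
(-7236 + q(-24)) + 3*r = (-7236 + (-24)³) + 3*(-43) = (-7236 - 13824) - 129 = -21060 - 129 = -21189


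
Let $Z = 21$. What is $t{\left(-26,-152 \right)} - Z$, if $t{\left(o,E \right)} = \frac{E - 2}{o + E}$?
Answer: $- \frac{1792}{89} \approx -20.135$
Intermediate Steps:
$t{\left(o,E \right)} = \frac{-2 + E}{E + o}$
$t{\left(-26,-152 \right)} - Z = \frac{-2 - 152}{-152 - 26} - 21 = \frac{1}{-178} \left(-154\right) - 21 = \left(- \frac{1}{178}\right) \left(-154\right) - 21 = \frac{77}{89} - 21 = - \frac{1792}{89}$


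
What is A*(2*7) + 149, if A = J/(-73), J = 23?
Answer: 10555/73 ≈ 144.59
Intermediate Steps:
A = -23/73 (A = 23/(-73) = 23*(-1/73) = -23/73 ≈ -0.31507)
A*(2*7) + 149 = -46*7/73 + 149 = -23/73*14 + 149 = -322/73 + 149 = 10555/73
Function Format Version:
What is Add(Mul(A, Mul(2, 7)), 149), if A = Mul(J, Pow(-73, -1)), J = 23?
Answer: Rational(10555, 73) ≈ 144.59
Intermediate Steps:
A = Rational(-23, 73) (A = Mul(23, Pow(-73, -1)) = Mul(23, Rational(-1, 73)) = Rational(-23, 73) ≈ -0.31507)
Add(Mul(A, Mul(2, 7)), 149) = Add(Mul(Rational(-23, 73), Mul(2, 7)), 149) = Add(Mul(Rational(-23, 73), 14), 149) = Add(Rational(-322, 73), 149) = Rational(10555, 73)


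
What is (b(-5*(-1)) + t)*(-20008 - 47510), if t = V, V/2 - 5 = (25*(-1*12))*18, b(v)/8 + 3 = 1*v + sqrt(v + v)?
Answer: 727438932 - 540144*sqrt(10) ≈ 7.2573e+8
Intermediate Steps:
b(v) = -24 + 8*v + 8*sqrt(2)*sqrt(v) (b(v) = -24 + 8*(1*v + sqrt(v + v)) = -24 + 8*(v + sqrt(2*v)) = -24 + 8*(v + sqrt(2)*sqrt(v)) = -24 + (8*v + 8*sqrt(2)*sqrt(v)) = -24 + 8*v + 8*sqrt(2)*sqrt(v))
V = -10790 (V = 10 + 2*((25*(-1*12))*18) = 10 + 2*((25*(-12))*18) = 10 + 2*(-300*18) = 10 + 2*(-5400) = 10 - 10800 = -10790)
t = -10790
(b(-5*(-1)) + t)*(-20008 - 47510) = ((-24 + 8*(-5*(-1)) + 8*sqrt(2)*sqrt(-5*(-1))) - 10790)*(-20008 - 47510) = ((-24 + 8*5 + 8*sqrt(2)*sqrt(5)) - 10790)*(-67518) = ((-24 + 40 + 8*sqrt(10)) - 10790)*(-67518) = ((16 + 8*sqrt(10)) - 10790)*(-67518) = (-10774 + 8*sqrt(10))*(-67518) = 727438932 - 540144*sqrt(10)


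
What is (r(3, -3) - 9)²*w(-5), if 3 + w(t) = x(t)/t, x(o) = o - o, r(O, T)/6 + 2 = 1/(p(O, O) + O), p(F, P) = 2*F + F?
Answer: -5043/4 ≈ -1260.8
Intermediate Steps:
p(F, P) = 3*F
r(O, T) = -12 + 3/(2*O) (r(O, T) = -12 + 6/(3*O + O) = -12 + 6/((4*O)) = -12 + 6*(1/(4*O)) = -12 + 3/(2*O))
x(o) = 0
w(t) = -3 (w(t) = -3 + 0/t = -3 + 0 = -3)
(r(3, -3) - 9)²*w(-5) = ((-12 + (3/2)/3) - 9)²*(-3) = ((-12 + (3/2)*(⅓)) - 9)²*(-3) = ((-12 + ½) - 9)²*(-3) = (-23/2 - 9)²*(-3) = (-41/2)²*(-3) = (1681/4)*(-3) = -5043/4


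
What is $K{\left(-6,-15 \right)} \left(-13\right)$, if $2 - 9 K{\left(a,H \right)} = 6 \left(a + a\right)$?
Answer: $- \frac{962}{9} \approx -106.89$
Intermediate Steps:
$K{\left(a,H \right)} = \frac{2}{9} - \frac{4 a}{3}$ ($K{\left(a,H \right)} = \frac{2}{9} - \frac{6 \left(a + a\right)}{9} = \frac{2}{9} - \frac{6 \cdot 2 a}{9} = \frac{2}{9} - \frac{12 a}{9} = \frac{2}{9} - \frac{4 a}{3}$)
$K{\left(-6,-15 \right)} \left(-13\right) = \left(\frac{2}{9} - -8\right) \left(-13\right) = \left(\frac{2}{9} + 8\right) \left(-13\right) = \frac{74}{9} \left(-13\right) = - \frac{962}{9}$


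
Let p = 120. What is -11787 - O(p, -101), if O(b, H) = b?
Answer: -11907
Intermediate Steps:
-11787 - O(p, -101) = -11787 - 1*120 = -11787 - 120 = -11907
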